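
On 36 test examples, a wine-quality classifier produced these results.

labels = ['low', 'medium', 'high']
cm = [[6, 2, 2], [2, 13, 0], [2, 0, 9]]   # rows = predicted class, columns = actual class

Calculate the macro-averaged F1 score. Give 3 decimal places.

0.762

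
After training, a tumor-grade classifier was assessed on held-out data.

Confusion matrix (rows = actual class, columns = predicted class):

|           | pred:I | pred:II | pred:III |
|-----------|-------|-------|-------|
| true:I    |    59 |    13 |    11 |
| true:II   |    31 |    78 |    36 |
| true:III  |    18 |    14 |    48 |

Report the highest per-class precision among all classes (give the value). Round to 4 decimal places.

Per-class precision (TP/(TP+FP)):
  I: TP=59, FP=31+18=49 → 59/108 = 0.54630
  II: TP=78, FP=13+14=27 → 78/105 = 0.74286
  III: TP=48, FP=11+36=47 → 48/95 = 0.50526
Highest is class 'II' with precision = 0.7429.

0.7429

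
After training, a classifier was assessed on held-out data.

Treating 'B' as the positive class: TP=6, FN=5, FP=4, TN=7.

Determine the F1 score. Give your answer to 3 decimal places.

0.571

Precision = TP/(TP+FP) = 6/10 = 0.6000
Recall = TP/(TP+FN) = 6/11 = 0.5455
F1 = 2·TP/(2·TP+FP+FN) = 12/21 = 0.571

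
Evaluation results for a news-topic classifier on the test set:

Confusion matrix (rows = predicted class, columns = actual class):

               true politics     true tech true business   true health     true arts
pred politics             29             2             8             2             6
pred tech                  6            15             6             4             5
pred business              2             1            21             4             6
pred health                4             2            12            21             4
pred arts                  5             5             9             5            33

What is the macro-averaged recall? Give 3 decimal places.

Per-class recall (TP/(TP+FN)):
  politics: TP=29, FN=6+2+4+5=17 → 29/46 = 0.6304
  tech: TP=15, FN=2+1+2+5=10 → 15/25 = 0.6000
  business: TP=21, FN=8+6+12+9=35 → 21/56 = 0.3750
  health: TP=21, FN=2+4+4+5=15 → 21/36 = 0.5833
  arts: TP=33, FN=6+5+6+4=21 → 33/54 = 0.6111
Macro-recall = mean = (0.6304 + 0.6000 + 0.3750 + 0.5833 + 0.6111) / 5 = 0.560

0.560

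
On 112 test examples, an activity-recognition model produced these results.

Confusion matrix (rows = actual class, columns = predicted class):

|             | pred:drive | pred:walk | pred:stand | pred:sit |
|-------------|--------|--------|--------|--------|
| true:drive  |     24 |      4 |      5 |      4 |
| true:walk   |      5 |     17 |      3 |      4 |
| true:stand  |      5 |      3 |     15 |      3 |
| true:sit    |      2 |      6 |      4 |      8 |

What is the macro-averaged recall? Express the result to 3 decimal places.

Per-class recall (TP/(TP+FN)):
  drive: TP=24, FN=4+5+4=13 → 24/37 = 0.6486
  walk: TP=17, FN=5+3+4=12 → 17/29 = 0.5862
  stand: TP=15, FN=5+3+3=11 → 15/26 = 0.5769
  sit: TP=8, FN=2+6+4=12 → 8/20 = 0.4000
Macro-recall = mean = (0.6486 + 0.5862 + 0.5769 + 0.4000) / 4 = 0.553

0.553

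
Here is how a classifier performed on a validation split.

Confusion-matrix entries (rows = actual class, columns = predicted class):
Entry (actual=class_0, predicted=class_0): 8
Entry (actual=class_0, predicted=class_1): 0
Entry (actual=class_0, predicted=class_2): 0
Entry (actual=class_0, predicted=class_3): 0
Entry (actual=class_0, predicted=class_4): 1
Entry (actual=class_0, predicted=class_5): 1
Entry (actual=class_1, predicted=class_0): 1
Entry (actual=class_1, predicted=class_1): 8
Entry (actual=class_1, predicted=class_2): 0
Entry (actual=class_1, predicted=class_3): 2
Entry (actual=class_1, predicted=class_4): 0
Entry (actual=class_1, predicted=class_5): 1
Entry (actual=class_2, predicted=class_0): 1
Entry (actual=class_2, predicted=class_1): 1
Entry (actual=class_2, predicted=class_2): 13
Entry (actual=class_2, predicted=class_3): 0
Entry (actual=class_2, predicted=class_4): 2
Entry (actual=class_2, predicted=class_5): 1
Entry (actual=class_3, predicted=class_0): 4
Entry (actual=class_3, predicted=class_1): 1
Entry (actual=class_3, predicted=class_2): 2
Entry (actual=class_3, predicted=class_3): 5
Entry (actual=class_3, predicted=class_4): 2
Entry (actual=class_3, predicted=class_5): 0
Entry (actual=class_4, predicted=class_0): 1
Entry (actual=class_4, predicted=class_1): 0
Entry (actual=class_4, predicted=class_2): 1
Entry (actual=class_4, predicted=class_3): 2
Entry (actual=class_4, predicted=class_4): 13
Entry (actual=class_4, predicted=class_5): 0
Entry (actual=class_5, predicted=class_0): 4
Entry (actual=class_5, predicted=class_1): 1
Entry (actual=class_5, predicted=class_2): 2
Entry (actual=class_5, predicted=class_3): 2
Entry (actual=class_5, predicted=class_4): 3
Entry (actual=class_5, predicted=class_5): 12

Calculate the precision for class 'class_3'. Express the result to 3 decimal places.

One-vs-rest for 'class_3': TP = diagonal; FP = other classes predicted 'class_3'; FN = 'class_3' predicted as other.
precision = TP/(TP+FP).
class_3: TP=5, FP=0+2+0+2+2=6 → 5/11 = 0.4545

0.455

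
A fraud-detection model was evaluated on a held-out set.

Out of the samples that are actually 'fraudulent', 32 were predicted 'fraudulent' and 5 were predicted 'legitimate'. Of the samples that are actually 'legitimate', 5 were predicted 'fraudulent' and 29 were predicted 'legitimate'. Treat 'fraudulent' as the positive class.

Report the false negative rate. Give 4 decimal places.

FNR = FN/(FN+TP) = 5/(5+32) = 0.1351

0.1351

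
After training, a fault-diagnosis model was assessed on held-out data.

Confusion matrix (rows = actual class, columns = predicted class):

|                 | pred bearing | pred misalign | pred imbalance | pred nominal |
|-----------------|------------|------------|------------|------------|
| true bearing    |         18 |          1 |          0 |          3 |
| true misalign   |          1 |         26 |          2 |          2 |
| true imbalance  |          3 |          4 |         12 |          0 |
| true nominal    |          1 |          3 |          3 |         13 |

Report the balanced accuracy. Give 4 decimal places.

0.7346

Balanced accuracy = mean of per-class recall.
  bearing: recall = 18/22 = 0.81818
  misalign: recall = 26/31 = 0.83871
  imbalance: recall = 12/19 = 0.63158
  nominal: recall = 13/20 = 0.65000
Mean = (0.81818 + 0.83871 + 0.63158 + 0.65000) / 4 = 0.7346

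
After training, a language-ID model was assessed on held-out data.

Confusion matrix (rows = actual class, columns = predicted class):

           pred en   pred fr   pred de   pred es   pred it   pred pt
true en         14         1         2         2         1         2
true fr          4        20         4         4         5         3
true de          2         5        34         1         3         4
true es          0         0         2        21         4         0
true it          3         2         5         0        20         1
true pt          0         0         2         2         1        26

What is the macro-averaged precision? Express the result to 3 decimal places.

Per-class precision (TP/(TP+FP)):
  en: TP=14, FP=4+2+0+3+0=9 → 14/23 = 0.6087
  fr: TP=20, FP=1+5+0+2+0=8 → 20/28 = 0.7143
  de: TP=34, FP=2+4+2+5+2=15 → 34/49 = 0.6939
  es: TP=21, FP=2+4+1+0+2=9 → 21/30 = 0.7000
  it: TP=20, FP=1+5+3+4+1=14 → 20/34 = 0.5882
  pt: TP=26, FP=2+3+4+0+1=10 → 26/36 = 0.7222
Macro-precision = mean = (0.6087 + 0.7143 + 0.6939 + 0.7000 + 0.5882 + 0.7222) / 6 = 0.671

0.671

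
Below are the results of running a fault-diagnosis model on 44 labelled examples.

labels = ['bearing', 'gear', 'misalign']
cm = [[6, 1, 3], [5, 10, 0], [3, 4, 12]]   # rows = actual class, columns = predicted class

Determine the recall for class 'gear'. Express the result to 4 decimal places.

One-vs-rest for 'gear': TP = diagonal; FP = other classes predicted 'gear'; FN = 'gear' predicted as other.
recall = TP/(TP+FN).
gear: TP=10, FN=5+0=5 → 10/15 = 0.66667

0.6667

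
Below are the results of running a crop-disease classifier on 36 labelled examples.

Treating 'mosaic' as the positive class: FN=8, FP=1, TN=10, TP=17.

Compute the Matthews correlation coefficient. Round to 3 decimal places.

0.543

MCC = (TP·TN − FP·FN) / √((TP+FP)(TP+FN)(TN+FP)(TN+FN))
Numerator = 17·10 − 1·8 = 162
Denominator = √(18·25·11·18) = √89100 = 298.4962
MCC = 162 / 298.4962 = 0.543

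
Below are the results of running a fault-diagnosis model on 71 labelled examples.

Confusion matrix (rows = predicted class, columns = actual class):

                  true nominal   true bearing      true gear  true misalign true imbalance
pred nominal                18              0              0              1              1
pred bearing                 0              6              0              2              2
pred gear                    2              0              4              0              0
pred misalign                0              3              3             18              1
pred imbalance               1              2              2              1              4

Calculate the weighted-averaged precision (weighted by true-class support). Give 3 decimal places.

0.712

Per-class precision (TP/(TP+FP)):
  nominal: TP=18, FP=0+0+1+1=2 → 18/20 = 0.9000
  bearing: TP=6, FP=0+0+2+2=4 → 6/10 = 0.6000
  gear: TP=4, FP=2+0+0+0=2 → 4/6 = 0.6667
  misalign: TP=18, FP=0+3+3+1=7 → 18/25 = 0.7200
  imbalance: TP=4, FP=1+2+2+1=6 → 4/10 = 0.4000
Weighted-precision = Σ (supportᵢ/N)·precisionᵢ with N=71: (21/71)·0.9000 + (11/71)·0.6000 + (9/71)·0.6667 + (22/71)·0.7200 + (8/71)·0.4000 = 0.712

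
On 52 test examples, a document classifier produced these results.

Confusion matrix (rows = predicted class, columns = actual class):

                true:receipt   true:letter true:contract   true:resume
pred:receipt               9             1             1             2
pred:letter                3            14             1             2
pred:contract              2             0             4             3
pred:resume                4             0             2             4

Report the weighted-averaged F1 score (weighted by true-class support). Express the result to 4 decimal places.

Per-class F1 score (2·TP/(2·TP+FP+FN)):
  receipt: TP=9, FP=1+1+2=4, FN=3+2+4=9 → 18/31 = 0.58065
  letter: TP=14, FP=3+1+2=6, FN=1+0+0=1 → 28/35 = 0.80000
  contract: TP=4, FP=2+0+3=5, FN=1+1+2=4 → 8/17 = 0.47059
  resume: TP=4, FP=4+0+2=6, FN=2+2+3=7 → 8/21 = 0.38095
Weighted-F1 score = Σ (supportᵢ/N)·F1 scoreᵢ with N=52: (18/52)·0.58065 + (15/52)·0.80000 + (8/52)·0.47059 + (11/52)·0.38095 = 0.5847

0.5847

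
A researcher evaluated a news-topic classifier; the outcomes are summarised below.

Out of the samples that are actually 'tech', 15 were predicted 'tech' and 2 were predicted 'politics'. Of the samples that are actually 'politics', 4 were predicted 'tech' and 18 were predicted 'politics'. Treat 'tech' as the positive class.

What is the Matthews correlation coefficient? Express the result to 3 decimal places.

0.695

MCC = (TP·TN − FP·FN) / √((TP+FP)(TP+FN)(TN+FP)(TN+FN))
Numerator = 15·18 − 4·2 = 262
Denominator = √(19·17·22·20) = √142120 = 376.9881
MCC = 262 / 376.9881 = 0.695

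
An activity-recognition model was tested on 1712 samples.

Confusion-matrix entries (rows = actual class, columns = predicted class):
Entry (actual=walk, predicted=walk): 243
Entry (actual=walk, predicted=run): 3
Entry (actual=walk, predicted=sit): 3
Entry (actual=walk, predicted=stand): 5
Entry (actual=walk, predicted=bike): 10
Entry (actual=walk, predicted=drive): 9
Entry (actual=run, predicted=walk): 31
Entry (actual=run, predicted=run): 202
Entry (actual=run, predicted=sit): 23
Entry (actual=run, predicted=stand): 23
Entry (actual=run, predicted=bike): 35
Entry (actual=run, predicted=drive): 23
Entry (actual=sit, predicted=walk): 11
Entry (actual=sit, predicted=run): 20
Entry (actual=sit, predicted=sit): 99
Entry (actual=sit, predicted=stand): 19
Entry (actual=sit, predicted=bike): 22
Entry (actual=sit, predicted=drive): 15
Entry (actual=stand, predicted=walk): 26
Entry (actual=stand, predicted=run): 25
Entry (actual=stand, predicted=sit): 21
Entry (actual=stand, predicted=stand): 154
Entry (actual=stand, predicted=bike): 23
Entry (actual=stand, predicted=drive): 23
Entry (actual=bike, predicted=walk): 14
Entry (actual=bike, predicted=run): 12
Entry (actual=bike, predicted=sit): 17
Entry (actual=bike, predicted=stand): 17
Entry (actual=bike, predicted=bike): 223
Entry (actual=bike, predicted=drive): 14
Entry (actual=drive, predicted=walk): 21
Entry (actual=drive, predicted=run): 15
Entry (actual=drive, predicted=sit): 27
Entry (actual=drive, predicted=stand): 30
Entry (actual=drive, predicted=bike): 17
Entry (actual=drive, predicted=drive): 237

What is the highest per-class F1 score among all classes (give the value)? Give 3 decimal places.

0.785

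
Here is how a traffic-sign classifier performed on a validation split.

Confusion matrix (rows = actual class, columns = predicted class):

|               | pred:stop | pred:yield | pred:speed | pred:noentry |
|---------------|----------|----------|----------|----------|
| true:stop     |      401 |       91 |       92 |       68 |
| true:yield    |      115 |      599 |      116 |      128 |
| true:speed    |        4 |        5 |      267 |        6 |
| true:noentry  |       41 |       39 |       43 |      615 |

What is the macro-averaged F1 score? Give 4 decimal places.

Per-class F1 score (2·TP/(2·TP+FP+FN)):
  stop: TP=401, FP=115+4+41=160, FN=91+92+68=251 → 802/1213 = 0.66117
  yield: TP=599, FP=91+5+39=135, FN=115+116+128=359 → 1198/1692 = 0.70804
  speed: TP=267, FP=92+116+43=251, FN=4+5+6=15 → 534/800 = 0.66750
  noentry: TP=615, FP=68+128+6=202, FN=41+39+43=123 → 1230/1555 = 0.79100
Macro-F1 score = mean = (0.66117 + 0.70804 + 0.66750 + 0.79100) / 4 = 0.7069

0.7069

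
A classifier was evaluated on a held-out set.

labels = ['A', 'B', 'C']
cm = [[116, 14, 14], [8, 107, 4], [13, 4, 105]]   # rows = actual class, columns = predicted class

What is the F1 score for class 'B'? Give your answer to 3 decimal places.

0.877

Take TP from the diagonal, FP from the rest of the 'B' prediction marginal, FN from the rest of the 'B' actual marginal.
F1 score = 2·TP/(2·TP+FP+FN).
B: TP=107, FP=14+4=18, FN=8+4=12 → 214/244 = 0.8770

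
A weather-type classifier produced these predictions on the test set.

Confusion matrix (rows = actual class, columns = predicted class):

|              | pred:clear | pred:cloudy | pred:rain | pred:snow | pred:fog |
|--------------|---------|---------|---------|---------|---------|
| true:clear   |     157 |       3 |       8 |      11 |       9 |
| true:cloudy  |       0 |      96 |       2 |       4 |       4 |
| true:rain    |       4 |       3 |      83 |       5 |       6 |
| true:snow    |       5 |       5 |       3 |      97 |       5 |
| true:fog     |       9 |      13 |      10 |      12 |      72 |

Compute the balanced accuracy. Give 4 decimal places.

Balanced accuracy = mean of per-class recall.
  clear: recall = 157/188 = 0.83511
  cloudy: recall = 96/106 = 0.90566
  rain: recall = 83/101 = 0.82178
  snow: recall = 97/115 = 0.84348
  fog: recall = 72/116 = 0.62069
Mean = (0.83511 + 0.90566 + 0.82178 + 0.84348 + 0.62069) / 5 = 0.8053

0.8053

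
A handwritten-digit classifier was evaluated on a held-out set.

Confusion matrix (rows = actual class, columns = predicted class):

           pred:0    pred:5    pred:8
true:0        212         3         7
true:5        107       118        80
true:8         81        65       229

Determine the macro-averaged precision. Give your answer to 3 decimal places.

0.630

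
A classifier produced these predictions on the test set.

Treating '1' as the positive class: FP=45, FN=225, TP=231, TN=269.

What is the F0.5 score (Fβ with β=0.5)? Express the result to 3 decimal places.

0.740

Fβ = (1+β²)·TP / ((1+β²)·TP + β²·FN + FP), with β²=1/4
= 1.25·231 / (1.25·231 + 0.25·225 + 45) = 0.740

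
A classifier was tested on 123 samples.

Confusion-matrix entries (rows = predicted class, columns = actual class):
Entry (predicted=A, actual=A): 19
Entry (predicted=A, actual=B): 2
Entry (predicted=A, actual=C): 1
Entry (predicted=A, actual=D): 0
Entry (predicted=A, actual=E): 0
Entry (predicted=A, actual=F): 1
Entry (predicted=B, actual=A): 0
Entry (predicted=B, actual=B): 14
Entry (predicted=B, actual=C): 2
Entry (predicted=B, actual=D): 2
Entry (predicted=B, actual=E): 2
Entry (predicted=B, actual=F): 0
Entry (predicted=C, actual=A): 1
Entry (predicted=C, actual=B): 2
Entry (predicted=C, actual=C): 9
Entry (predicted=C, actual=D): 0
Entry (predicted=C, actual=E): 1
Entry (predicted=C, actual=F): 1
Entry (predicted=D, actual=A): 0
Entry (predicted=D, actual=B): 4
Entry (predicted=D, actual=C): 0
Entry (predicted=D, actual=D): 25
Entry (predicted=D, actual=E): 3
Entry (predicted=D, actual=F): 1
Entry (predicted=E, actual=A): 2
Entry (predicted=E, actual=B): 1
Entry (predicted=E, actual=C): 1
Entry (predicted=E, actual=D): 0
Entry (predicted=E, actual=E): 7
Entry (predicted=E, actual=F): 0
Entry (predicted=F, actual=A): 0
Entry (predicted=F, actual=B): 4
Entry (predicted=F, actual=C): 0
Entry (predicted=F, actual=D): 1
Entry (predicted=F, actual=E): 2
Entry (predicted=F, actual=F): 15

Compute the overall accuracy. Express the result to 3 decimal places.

Accuracy = trace / total = (19+14+9+25+7+15=89) / 123 = 89/123 = 0.724

0.724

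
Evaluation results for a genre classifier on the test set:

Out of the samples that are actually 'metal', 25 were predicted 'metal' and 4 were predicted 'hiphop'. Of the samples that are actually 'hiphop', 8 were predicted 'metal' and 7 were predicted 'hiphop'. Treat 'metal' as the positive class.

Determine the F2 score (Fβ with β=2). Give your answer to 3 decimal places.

Fβ = (1+β²)·TP / ((1+β²)·TP + β²·FN + FP), with β²=4
= 5·25 / (5·25 + 4·4 + 8) = 0.839

0.839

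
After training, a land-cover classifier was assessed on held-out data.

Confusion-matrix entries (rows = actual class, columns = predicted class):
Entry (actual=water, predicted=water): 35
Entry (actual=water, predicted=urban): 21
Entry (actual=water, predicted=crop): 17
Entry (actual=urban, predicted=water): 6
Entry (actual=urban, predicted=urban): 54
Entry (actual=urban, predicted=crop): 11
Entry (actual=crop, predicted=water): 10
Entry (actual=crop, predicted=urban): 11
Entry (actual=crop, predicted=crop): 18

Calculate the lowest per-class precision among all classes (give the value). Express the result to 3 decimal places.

Per-class precision (TP/(TP+FP)):
  water: TP=35, FP=6+10=16 → 35/51 = 0.6863
  urban: TP=54, FP=21+11=32 → 54/86 = 0.6279
  crop: TP=18, FP=17+11=28 → 18/46 = 0.3913
Lowest is class 'crop' with precision = 0.391.

0.391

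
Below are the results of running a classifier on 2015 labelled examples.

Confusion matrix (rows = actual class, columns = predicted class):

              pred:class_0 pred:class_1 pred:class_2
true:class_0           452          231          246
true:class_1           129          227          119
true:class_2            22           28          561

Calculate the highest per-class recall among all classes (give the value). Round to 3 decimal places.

0.918

Per-class recall (TP/(TP+FN)):
  class_0: TP=452, FN=231+246=477 → 452/929 = 0.4865
  class_1: TP=227, FN=129+119=248 → 227/475 = 0.4779
  class_2: TP=561, FN=22+28=50 → 561/611 = 0.9182
Highest is class 'class_2' with recall = 0.918.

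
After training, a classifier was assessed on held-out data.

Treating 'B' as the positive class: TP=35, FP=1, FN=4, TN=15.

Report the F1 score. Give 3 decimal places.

Precision = TP/(TP+FP) = 35/36 = 0.9722
Recall = TP/(TP+FN) = 35/39 = 0.8974
F1 = 2·TP/(2·TP+FP+FN) = 70/75 = 0.933

0.933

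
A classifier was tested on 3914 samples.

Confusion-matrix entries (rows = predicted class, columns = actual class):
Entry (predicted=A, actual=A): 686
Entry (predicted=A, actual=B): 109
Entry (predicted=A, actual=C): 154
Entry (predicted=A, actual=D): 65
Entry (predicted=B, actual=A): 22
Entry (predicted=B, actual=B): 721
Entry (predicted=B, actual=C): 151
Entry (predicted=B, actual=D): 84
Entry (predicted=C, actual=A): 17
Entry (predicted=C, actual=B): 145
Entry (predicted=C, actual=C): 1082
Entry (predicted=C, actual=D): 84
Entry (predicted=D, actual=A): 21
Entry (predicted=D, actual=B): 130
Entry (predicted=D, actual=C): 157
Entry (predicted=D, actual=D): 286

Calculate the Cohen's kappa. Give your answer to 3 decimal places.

Observed agreement pₒ = trace/N = 2775/3914 = 0.7090
Expected agreement pₑ = Σ (rowᵢ·colᵢ)/N² = (746·1014 + 1105·978 + 1544·1328 + 519·594)/3914² = 0.2739
κ = (pₒ − pₑ)/(1 − pₑ) = (0.7090 − 0.2739)/(1 − 0.2739) = 0.599

0.599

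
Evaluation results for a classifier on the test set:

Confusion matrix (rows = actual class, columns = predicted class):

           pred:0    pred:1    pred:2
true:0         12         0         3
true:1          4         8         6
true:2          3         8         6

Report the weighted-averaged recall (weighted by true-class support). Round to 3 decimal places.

Per-class recall (TP/(TP+FN)):
  0: TP=12, FN=0+3=3 → 12/15 = 0.8000
  1: TP=8, FN=4+6=10 → 8/18 = 0.4444
  2: TP=6, FN=3+8=11 → 6/17 = 0.3529
Weighted-recall = Σ (supportᵢ/N)·recallᵢ with N=50: (15/50)·0.8000 + (18/50)·0.4444 + (17/50)·0.3529 = 0.520

0.520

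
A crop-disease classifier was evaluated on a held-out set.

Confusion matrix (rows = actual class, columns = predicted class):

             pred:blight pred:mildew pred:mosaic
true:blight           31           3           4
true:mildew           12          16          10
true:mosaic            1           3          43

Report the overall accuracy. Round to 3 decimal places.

0.732

Accuracy = trace / total = (31+16+43=90) / 123 = 90/123 = 0.732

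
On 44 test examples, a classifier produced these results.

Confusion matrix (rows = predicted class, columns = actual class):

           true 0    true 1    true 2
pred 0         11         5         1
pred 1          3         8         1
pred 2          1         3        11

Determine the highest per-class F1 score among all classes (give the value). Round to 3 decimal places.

Per-class F1 score (2·TP/(2·TP+FP+FN)):
  0: TP=11, FP=5+1=6, FN=3+1=4 → 22/32 = 0.6875
  1: TP=8, FP=3+1=4, FN=5+3=8 → 16/28 = 0.5714
  2: TP=11, FP=1+3=4, FN=1+1=2 → 22/28 = 0.7857
Highest is class '2' with F1 score = 0.786.

0.786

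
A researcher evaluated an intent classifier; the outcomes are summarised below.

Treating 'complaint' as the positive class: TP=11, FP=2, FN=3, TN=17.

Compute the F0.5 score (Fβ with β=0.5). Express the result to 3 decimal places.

Fβ = (1+β²)·TP / ((1+β²)·TP + β²·FN + FP), with β²=1/4
= 1.25·11 / (1.25·11 + 0.25·3 + 2) = 0.833

0.833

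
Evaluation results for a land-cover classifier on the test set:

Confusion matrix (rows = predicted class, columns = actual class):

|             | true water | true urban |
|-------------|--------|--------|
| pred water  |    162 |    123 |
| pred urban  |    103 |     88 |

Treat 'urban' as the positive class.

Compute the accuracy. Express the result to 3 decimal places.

0.525

Accuracy = (TP+TN)/N = (88+162)/476 = 0.525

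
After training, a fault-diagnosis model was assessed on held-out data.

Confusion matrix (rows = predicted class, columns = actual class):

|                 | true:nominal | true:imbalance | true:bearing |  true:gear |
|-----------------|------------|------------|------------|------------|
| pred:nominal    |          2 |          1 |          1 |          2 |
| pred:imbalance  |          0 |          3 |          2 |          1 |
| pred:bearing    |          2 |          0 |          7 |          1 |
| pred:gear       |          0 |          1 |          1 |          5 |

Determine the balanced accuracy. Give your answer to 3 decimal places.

0.573

Balanced accuracy = mean of per-class recall.
  nominal: recall = 2/4 = 0.5000
  imbalance: recall = 3/5 = 0.6000
  bearing: recall = 7/11 = 0.6364
  gear: recall = 5/9 = 0.5556
Mean = (0.5000 + 0.6000 + 0.6364 + 0.5556) / 4 = 0.573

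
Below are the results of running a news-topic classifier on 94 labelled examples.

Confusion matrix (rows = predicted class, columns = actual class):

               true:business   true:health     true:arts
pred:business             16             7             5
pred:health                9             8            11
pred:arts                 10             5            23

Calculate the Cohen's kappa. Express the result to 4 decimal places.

0.2401

Observed agreement pₒ = trace/N = 47/94 = 0.50000
Expected agreement pₑ = Σ (rowᵢ·colᵢ)/N² = (35·28 + 20·28 + 39·38)/94² = 0.34201
κ = (pₒ − pₑ)/(1 − pₑ) = (0.50000 − 0.34201)/(1 − 0.34201) = 0.2401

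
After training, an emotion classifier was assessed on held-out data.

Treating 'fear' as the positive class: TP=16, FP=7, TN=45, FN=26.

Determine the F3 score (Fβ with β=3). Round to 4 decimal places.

Fβ = (1+β²)·TP / ((1+β²)·TP + β²·FN + FP), with β²=9
= 10·16 / (10·16 + 9·26 + 7) = 0.3990

0.3990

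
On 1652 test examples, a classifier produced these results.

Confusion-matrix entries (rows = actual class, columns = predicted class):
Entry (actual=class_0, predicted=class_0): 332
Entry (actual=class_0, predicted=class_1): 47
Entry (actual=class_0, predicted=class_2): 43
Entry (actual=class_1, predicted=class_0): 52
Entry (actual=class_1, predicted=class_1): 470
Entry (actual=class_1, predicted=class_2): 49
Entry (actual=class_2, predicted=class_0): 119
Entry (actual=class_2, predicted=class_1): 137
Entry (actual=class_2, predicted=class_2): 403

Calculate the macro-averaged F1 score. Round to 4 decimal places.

0.7279

Per-class F1 score (2·TP/(2·TP+FP+FN)):
  class_0: TP=332, FP=52+119=171, FN=47+43=90 → 664/925 = 0.71784
  class_1: TP=470, FP=47+137=184, FN=52+49=101 → 940/1225 = 0.76735
  class_2: TP=403, FP=43+49=92, FN=119+137=256 → 806/1154 = 0.69844
Macro-F1 score = mean = (0.71784 + 0.76735 + 0.69844) / 3 = 0.7279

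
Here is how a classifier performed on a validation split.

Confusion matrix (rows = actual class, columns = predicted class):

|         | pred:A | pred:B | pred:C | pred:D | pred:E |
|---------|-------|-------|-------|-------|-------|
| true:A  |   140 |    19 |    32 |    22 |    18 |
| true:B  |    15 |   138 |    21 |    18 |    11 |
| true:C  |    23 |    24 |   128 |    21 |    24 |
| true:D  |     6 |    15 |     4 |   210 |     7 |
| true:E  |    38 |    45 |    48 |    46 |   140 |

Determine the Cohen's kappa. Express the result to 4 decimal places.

0.5301

Observed agreement pₒ = trace/N = 756/1213 = 0.62325
Expected agreement pₑ = Σ (rowᵢ·colᵢ)/N² = (231·222 + 203·241 + 220·233 + 242·317 + 317·200)/1213² = 0.19817
κ = (pₒ − pₑ)/(1 − pₑ) = (0.62325 − 0.19817)/(1 − 0.19817) = 0.5301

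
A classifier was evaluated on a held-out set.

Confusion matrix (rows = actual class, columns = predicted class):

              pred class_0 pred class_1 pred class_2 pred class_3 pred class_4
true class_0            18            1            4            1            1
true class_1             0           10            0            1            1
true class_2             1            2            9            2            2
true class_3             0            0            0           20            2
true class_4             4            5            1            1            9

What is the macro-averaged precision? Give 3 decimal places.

0.676

Per-class precision (TP/(TP+FP)):
  class_0: TP=18, FP=0+1+0+4=5 → 18/23 = 0.7826
  class_1: TP=10, FP=1+2+0+5=8 → 10/18 = 0.5556
  class_2: TP=9, FP=4+0+0+1=5 → 9/14 = 0.6429
  class_3: TP=20, FP=1+1+2+1=5 → 20/25 = 0.8000
  class_4: TP=9, FP=1+1+2+2=6 → 9/15 = 0.6000
Macro-precision = mean = (0.7826 + 0.5556 + 0.6429 + 0.8000 + 0.6000) / 5 = 0.676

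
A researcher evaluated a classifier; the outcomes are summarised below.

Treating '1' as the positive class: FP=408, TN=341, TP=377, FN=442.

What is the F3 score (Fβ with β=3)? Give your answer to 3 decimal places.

Fβ = (1+β²)·TP / ((1+β²)·TP + β²·FN + FP), with β²=9
= 10·377 / (10·377 + 9·442 + 408) = 0.462

0.462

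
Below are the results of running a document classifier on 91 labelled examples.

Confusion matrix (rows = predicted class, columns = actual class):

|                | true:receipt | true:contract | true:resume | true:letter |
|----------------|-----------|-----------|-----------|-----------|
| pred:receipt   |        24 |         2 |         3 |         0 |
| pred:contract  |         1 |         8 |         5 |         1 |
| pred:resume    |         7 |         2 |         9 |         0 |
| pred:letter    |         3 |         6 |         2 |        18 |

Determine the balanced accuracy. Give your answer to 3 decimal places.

0.638

Balanced accuracy = mean of per-class recall.
  receipt: recall = 24/35 = 0.6857
  contract: recall = 8/18 = 0.4444
  resume: recall = 9/19 = 0.4737
  letter: recall = 18/19 = 0.9474
Mean = (0.6857 + 0.4444 + 0.4737 + 0.9474) / 4 = 0.638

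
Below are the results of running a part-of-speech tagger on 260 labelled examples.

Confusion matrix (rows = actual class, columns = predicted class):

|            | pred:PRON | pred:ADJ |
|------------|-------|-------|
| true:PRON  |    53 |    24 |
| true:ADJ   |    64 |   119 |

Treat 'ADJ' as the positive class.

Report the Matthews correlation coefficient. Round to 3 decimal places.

0.311

MCC = (TP·TN − FP·FN) / √((TP+FP)(TP+FN)(TN+FP)(TN+FN))
Numerator = 119·53 − 24·64 = 4771
Denominator = √(143·183·77·117) = √235756521 = 15354.3649
MCC = 4771 / 15354.3649 = 0.311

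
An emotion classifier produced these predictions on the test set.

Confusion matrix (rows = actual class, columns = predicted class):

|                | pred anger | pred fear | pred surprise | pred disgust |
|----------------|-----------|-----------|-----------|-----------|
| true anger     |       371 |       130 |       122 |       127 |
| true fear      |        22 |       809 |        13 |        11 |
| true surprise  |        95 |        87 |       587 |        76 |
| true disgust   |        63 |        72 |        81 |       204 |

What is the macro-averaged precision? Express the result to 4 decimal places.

Per-class precision (TP/(TP+FP)):
  anger: TP=371, FP=22+95+63=180 → 371/551 = 0.67332
  fear: TP=809, FP=130+87+72=289 → 809/1098 = 0.73679
  surprise: TP=587, FP=122+13+81=216 → 587/803 = 0.73101
  disgust: TP=204, FP=127+11+76=214 → 204/418 = 0.48804
Macro-precision = mean = (0.67332 + 0.73679 + 0.73101 + 0.48804) / 4 = 0.6573

0.6573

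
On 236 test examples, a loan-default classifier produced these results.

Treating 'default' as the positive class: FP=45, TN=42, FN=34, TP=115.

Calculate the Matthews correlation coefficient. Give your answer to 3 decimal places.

MCC = (TP·TN − FP·FN) / √((TP+FP)(TP+FN)(TN+FP)(TN+FN))
Numerator = 115·42 − 45·34 = 3300
Denominator = √(160·149·87·76) = √157630080 = 12555.0818
MCC = 3300 / 12555.0818 = 0.263

0.263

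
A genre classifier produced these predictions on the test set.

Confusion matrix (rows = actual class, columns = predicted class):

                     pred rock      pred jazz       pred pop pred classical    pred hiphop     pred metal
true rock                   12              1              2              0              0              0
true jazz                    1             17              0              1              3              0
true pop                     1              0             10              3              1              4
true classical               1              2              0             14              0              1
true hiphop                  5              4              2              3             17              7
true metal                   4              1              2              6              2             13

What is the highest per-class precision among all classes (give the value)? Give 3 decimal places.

0.739

Per-class precision (TP/(TP+FP)):
  rock: TP=12, FP=1+1+1+5+4=12 → 12/24 = 0.5000
  jazz: TP=17, FP=1+0+2+4+1=8 → 17/25 = 0.6800
  pop: TP=10, FP=2+0+0+2+2=6 → 10/16 = 0.6250
  classical: TP=14, FP=0+1+3+3+6=13 → 14/27 = 0.5185
  hiphop: TP=17, FP=0+3+1+0+2=6 → 17/23 = 0.7391
  metal: TP=13, FP=0+0+4+1+7=12 → 13/25 = 0.5200
Highest is class 'hiphop' with precision = 0.739.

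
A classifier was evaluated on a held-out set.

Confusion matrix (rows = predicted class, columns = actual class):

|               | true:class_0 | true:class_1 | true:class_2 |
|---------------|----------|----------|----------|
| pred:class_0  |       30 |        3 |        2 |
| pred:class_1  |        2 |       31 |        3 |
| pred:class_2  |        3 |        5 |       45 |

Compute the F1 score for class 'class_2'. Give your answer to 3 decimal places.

Take TP from the diagonal, FP from the rest of the 'class_2' prediction marginal, FN from the rest of the 'class_2' actual marginal.
F1 score = 2·TP/(2·TP+FP+FN).
class_2: TP=45, FP=3+5=8, FN=2+3=5 → 90/103 = 0.8738

0.874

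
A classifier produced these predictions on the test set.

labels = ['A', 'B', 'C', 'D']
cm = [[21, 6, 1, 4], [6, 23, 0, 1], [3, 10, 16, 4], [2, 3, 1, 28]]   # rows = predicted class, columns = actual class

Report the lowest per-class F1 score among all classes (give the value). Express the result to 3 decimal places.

Per-class F1 score (2·TP/(2·TP+FP+FN)):
  A: TP=21, FP=6+1+4=11, FN=6+3+2=11 → 42/64 = 0.6563
  B: TP=23, FP=6+0+1=7, FN=6+10+3=19 → 46/72 = 0.6389
  C: TP=16, FP=3+10+4=17, FN=1+0+1=2 → 32/51 = 0.6275
  D: TP=28, FP=2+3+1=6, FN=4+1+4=9 → 56/71 = 0.7887
Lowest is class 'C' with F1 score = 0.627.

0.627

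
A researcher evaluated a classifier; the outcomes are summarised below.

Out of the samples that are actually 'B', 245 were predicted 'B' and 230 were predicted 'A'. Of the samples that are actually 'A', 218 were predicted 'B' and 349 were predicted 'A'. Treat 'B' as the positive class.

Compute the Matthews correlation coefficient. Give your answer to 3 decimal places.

MCC = (TP·TN − FP·FN) / √((TP+FP)(TP+FN)(TN+FP)(TN+FN))
Numerator = 245·349 − 218·230 = 35365
Denominator = √(463·475·567·579) = √72199838025 = 268700.2754
MCC = 35365 / 268700.2754 = 0.132

0.132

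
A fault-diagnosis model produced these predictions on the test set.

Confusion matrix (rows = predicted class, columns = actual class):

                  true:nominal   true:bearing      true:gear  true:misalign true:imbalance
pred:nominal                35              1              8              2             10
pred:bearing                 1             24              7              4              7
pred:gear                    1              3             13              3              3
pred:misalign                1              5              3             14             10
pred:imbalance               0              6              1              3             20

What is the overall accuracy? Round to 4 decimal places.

0.5730

Accuracy = trace / total = (35+24+13+14+20=106) / 185 = 106/185 = 0.5730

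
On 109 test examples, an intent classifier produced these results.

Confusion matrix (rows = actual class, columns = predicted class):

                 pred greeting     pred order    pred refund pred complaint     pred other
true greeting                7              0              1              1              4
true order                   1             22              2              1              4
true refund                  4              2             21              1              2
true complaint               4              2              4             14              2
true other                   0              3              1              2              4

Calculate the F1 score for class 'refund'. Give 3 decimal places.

0.712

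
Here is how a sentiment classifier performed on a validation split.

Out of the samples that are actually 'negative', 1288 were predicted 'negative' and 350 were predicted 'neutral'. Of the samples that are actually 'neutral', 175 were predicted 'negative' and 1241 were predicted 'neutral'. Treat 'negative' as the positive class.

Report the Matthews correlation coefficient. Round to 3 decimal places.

MCC = (TP·TN − FP·FN) / √((TP+FP)(TP+FN)(TN+FP)(TN+FN))
Numerator = 1288·1241 − 175·350 = 1537158
Denominator = √(1463·1638·1416·1591) = √5398730601264 = 2323516.8606
MCC = 1537158 / 2323516.8606 = 0.662

0.662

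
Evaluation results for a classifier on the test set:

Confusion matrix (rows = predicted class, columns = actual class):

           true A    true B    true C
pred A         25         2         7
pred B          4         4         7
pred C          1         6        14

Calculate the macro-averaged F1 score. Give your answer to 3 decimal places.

0.550

Per-class F1 score (2·TP/(2·TP+FP+FN)):
  A: TP=25, FP=2+7=9, FN=4+1=5 → 50/64 = 0.7813
  B: TP=4, FP=4+7=11, FN=2+6=8 → 8/27 = 0.2963
  C: TP=14, FP=1+6=7, FN=7+7=14 → 28/49 = 0.5714
Macro-F1 score = mean = (0.7813 + 0.2963 + 0.5714) / 3 = 0.550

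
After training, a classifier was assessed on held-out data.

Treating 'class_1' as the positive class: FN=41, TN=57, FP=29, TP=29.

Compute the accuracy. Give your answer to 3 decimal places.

0.551

Accuracy = (TP+TN)/N = (29+57)/156 = 0.551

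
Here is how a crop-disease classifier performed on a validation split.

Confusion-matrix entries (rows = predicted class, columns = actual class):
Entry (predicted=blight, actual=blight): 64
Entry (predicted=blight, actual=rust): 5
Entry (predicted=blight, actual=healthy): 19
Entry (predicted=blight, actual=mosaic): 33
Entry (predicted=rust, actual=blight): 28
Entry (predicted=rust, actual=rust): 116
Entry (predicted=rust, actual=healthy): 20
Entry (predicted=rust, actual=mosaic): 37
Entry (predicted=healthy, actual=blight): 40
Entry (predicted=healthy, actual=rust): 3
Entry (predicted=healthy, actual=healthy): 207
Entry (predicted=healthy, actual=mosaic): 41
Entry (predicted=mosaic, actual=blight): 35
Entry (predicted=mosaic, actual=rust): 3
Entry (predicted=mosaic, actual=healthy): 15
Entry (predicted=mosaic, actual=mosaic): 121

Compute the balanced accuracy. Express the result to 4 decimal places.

Balanced accuracy = mean of per-class recall.
  blight: recall = 64/167 = 0.38323
  rust: recall = 116/127 = 0.91339
  healthy: recall = 207/261 = 0.79310
  mosaic: recall = 121/232 = 0.52155
Mean = (0.38323 + 0.91339 + 0.79310 + 0.52155) / 4 = 0.6528

0.6528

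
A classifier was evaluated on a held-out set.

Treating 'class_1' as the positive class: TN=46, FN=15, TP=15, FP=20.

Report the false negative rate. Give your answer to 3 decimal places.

0.500

FNR = FN/(FN+TP) = 15/(15+15) = 0.500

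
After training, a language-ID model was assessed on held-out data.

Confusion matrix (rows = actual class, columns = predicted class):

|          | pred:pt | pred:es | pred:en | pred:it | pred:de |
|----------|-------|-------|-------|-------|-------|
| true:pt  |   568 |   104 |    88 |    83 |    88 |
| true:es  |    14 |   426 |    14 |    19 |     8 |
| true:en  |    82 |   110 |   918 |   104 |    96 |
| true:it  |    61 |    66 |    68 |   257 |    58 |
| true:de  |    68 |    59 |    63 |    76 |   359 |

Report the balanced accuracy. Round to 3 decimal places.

Balanced accuracy = mean of per-class recall.
  pt: recall = 568/931 = 0.6101
  es: recall = 426/481 = 0.8857
  en: recall = 918/1310 = 0.7008
  it: recall = 257/510 = 0.5039
  de: recall = 359/625 = 0.5744
Mean = (0.6101 + 0.8857 + 0.7008 + 0.5039 + 0.5744) / 5 = 0.655

0.655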